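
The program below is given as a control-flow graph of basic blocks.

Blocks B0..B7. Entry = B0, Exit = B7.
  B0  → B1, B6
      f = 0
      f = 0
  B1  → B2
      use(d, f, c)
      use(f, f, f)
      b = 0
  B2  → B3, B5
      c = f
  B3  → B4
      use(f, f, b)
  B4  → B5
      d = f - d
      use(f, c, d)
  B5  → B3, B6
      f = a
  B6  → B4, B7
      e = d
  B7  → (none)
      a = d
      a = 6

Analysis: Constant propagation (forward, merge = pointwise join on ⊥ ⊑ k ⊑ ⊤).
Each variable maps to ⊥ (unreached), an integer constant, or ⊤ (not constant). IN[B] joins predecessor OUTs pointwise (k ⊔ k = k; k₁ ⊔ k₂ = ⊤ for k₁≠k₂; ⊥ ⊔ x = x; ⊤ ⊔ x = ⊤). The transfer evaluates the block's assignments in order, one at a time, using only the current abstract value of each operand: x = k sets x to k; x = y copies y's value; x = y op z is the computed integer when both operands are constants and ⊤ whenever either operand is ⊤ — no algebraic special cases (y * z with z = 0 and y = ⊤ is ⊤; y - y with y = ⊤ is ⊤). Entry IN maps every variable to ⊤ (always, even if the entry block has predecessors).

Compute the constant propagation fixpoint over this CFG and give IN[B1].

Per-block solution:
  B0:   IN=(all ⊤)   OUT={f:0; rest ⊤}
  B1:   IN={f:0; rest ⊤}   OUT={b:0, f:0; rest ⊤}
  B2:   IN={b:0, f:0; rest ⊤}   OUT={b:0, c:0, f:0; rest ⊤}
  B3:   IN=(all ⊤)   OUT=(all ⊤)
  B4:   IN=(all ⊤)   OUT=(all ⊤)
  B5:   IN=(all ⊤)   OUT=(all ⊤)
  B6:   IN=(all ⊤)   OUT=(all ⊤)
  B7:   IN=(all ⊤)   OUT={a:6; rest ⊤}

Merge at B1: IN[B1] = OUT[B0] = {a: ⊤, b: ⊤, c: ⊤, d: ⊤, e: ⊤, f: 0}

Answer: {a: ⊤, b: ⊤, c: ⊤, d: ⊤, e: ⊤, f: 0}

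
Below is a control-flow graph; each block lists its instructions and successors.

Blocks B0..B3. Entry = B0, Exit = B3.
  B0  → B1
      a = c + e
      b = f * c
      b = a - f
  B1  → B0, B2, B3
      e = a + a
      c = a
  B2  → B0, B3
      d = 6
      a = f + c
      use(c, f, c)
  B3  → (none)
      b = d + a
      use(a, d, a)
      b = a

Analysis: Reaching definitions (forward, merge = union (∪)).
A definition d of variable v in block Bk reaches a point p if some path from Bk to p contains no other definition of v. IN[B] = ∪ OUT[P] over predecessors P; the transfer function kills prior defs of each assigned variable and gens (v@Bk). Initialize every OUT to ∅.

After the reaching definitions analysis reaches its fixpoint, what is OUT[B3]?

Fixpoint table:
  B0: | IN={a@B0, a@B2, b@B0, c@B1, d@B2, e@B1} | OUT={a@B0, b@B0, c@B1, d@B2, e@B1}
  B1: | IN={a@B0, b@B0, c@B1, d@B2, e@B1} | OUT={a@B0, b@B0, c@B1, d@B2, e@B1}
  B2: | IN={a@B0, b@B0, c@B1, d@B2, e@B1} | OUT={a@B2, b@B0, c@B1, d@B2, e@B1}
  B3: | IN={a@B0, a@B2, b@B0, c@B1, d@B2, e@B1} | OUT={a@B0, a@B2, b@B3, c@B1, d@B2, e@B1}

Merge at B3: IN[B3] = OUT[B1] ⊔ OUT[B2] = {a@B0, a@B2, b@B0, c@B1, d@B2, e@B1}
Applying B3's transfer function to that IN value gives OUT[B3] (row B3 above).

Answer: {a@B0, a@B2, b@B3, c@B1, d@B2, e@B1}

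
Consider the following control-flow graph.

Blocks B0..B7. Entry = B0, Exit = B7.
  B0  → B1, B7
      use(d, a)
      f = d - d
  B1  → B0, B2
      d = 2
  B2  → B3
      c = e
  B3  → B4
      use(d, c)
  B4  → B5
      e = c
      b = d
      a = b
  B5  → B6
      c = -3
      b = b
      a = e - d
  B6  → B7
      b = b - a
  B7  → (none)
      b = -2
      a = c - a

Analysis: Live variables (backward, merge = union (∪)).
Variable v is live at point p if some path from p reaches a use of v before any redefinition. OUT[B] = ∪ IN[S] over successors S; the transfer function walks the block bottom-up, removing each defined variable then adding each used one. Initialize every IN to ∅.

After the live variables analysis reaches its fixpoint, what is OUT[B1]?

Fixpoint table:
  B0:   IN={a, c, d, e}   OUT={a, c, e}
  B1:   IN={a, c, e}   OUT={a, c, d, e}
  B2:   IN={d, e}   OUT={c, d}
  B3:   IN={c, d}   OUT={c, d}
  B4:   IN={c, d}   OUT={b, d, e}
  B5:   IN={b, d, e}   OUT={a, b, c}
  B6:   IN={a, b, c}   OUT={a, c}
  B7:   IN={a, c}   OUT={}

Merge at B1: OUT[B1] = IN[B0] ⊔ IN[B2] = {a, c, d, e}

Answer: {a, c, d, e}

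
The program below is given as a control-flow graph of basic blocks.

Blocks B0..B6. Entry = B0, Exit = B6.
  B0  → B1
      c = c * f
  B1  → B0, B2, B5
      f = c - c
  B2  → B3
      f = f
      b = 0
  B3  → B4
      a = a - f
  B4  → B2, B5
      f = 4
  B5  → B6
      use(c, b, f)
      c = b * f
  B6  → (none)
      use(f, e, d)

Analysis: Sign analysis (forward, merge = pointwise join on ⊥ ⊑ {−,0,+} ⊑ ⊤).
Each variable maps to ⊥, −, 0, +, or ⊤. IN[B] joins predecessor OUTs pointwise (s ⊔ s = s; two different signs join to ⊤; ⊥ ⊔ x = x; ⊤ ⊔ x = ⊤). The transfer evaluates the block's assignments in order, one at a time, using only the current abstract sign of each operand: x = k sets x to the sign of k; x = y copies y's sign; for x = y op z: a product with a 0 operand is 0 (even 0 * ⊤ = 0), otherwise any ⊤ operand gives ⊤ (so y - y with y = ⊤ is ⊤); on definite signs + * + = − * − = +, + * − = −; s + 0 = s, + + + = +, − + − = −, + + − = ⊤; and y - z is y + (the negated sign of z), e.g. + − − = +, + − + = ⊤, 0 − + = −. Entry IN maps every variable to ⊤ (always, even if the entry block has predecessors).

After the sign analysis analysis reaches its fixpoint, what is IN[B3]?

Answer: {a: ⊤, b: 0, c: ⊤, d: ⊤, e: ⊤, f: ⊤}

Derivation:
Per-block solution:
  B0: | IN=(all ⊤) | OUT=(all ⊤)
  B1: | IN=(all ⊤) | OUT=(all ⊤)
  B2: | IN=(all ⊤) | OUT={b:0; rest ⊤}
  B3: | IN={b:0; rest ⊤} | OUT={b:0; rest ⊤}
  B4: | IN={b:0; rest ⊤} | OUT={b:0, f:+; rest ⊤}
  B5: | IN=(all ⊤) | OUT=(all ⊤)
  B6: | IN=(all ⊤) | OUT=(all ⊤)

Merge at B3: IN[B3] = OUT[B2] = {a: ⊤, b: 0, c: ⊤, d: ⊤, e: ⊤, f: ⊤}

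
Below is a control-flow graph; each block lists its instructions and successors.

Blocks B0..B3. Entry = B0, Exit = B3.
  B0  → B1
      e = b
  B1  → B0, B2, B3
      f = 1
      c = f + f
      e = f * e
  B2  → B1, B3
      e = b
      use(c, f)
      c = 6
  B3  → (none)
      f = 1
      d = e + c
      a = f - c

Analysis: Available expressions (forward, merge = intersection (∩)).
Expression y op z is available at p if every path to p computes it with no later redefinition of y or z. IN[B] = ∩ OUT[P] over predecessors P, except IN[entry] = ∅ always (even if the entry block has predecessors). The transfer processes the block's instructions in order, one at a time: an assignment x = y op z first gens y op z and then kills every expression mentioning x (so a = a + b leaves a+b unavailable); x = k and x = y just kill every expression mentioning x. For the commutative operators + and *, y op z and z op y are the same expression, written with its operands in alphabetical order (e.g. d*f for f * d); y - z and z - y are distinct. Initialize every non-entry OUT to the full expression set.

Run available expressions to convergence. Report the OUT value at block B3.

Answer: {c+e, f-c}

Trace:
Fixpoint table:
  B0:   IN={}   OUT={}
  B1:   IN={}   OUT={f+f}
  B2:   IN={f+f}   OUT={f+f}
  B3:   IN={f+f}   OUT={c+e, f-c}

Merge at B3: IN[B3] = OUT[B1] ∩ OUT[B2] = {f+f}
Applying B3's transfer function to that IN value gives OUT[B3] (row B3 above).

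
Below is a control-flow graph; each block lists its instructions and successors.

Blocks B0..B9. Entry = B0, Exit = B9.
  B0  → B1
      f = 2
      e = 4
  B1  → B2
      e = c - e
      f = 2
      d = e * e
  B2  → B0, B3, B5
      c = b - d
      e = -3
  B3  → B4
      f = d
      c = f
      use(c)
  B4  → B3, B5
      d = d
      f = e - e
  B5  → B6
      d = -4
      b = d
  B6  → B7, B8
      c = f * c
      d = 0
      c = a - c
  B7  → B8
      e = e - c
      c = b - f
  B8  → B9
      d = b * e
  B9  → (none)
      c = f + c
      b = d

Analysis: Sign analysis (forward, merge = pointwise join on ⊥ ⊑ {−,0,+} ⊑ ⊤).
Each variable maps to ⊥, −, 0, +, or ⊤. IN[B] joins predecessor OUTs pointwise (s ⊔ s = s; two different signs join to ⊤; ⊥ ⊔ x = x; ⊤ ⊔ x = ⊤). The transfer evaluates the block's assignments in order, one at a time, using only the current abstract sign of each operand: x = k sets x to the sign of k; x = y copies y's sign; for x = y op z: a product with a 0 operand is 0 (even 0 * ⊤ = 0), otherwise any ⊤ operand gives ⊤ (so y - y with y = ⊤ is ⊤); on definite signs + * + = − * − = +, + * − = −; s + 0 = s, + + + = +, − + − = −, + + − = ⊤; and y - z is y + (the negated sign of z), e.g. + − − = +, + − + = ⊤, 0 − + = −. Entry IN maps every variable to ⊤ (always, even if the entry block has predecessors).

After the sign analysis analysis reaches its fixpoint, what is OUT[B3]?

Per-block solution:
  B0:  IN=(all ⊤)  OUT={e:+, f:+; rest ⊤}
  B1:  IN={e:+, f:+; rest ⊤}  OUT={f:+; rest ⊤}
  B2:  IN={f:+; rest ⊤}  OUT={e:-, f:+; rest ⊤}
  B3:  IN={e:-; rest ⊤}  OUT={e:-; rest ⊤}
  B4:  IN={e:-; rest ⊤}  OUT={e:-; rest ⊤}
  B5:  IN={e:-; rest ⊤}  OUT={b:-, d:-, e:-; rest ⊤}
  B6:  IN={b:-, d:-, e:-; rest ⊤}  OUT={b:-, d:0, e:-; rest ⊤}
  B7:  IN={b:-, d:0, e:-; rest ⊤}  OUT={b:-, d:0; rest ⊤}
  B8:  IN={b:-, d:0; rest ⊤}  OUT={b:-; rest ⊤}
  B9:  IN={b:-; rest ⊤}  OUT=(all ⊤)

Merge at B3: IN[B3] = OUT[B2] ⊔ OUT[B4] = {a: ⊤, b: ⊤, c: ⊤, d: ⊤, e: -, f: ⊤}
Applying B3's transfer function to that IN value gives OUT[B3] (row B3 above).

Answer: {a: ⊤, b: ⊤, c: ⊤, d: ⊤, e: -, f: ⊤}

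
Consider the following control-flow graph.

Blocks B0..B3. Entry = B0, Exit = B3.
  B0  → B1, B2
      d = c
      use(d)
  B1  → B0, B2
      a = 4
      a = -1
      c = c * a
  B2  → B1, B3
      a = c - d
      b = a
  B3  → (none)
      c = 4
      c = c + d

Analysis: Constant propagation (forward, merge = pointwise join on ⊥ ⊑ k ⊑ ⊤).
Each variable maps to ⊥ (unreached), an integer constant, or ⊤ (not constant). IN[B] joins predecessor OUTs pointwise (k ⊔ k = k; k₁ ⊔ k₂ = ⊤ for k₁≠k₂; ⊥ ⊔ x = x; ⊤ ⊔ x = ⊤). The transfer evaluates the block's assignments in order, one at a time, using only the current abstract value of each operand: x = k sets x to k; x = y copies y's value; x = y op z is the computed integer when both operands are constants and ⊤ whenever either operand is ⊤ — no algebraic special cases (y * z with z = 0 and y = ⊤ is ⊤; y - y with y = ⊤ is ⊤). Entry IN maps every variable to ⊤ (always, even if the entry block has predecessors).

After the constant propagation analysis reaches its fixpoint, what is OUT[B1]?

Answer: {a: -1, b: ⊤, c: ⊤, d: ⊤, e: ⊤, f: ⊤}

Derivation:
Fixpoint table:
  B0:   IN=(all ⊤)   OUT=(all ⊤)
  B1:   IN=(all ⊤)   OUT={a:-1; rest ⊤}
  B2:   IN=(all ⊤)   OUT=(all ⊤)
  B3:   IN=(all ⊤)   OUT=(all ⊤)

Merge at B1: IN[B1] = OUT[B0] ⊔ OUT[B2] = {a: ⊤, b: ⊤, c: ⊤, d: ⊤, e: ⊤, f: ⊤}
Applying B1's transfer function to that IN value gives OUT[B1] (row B1 above).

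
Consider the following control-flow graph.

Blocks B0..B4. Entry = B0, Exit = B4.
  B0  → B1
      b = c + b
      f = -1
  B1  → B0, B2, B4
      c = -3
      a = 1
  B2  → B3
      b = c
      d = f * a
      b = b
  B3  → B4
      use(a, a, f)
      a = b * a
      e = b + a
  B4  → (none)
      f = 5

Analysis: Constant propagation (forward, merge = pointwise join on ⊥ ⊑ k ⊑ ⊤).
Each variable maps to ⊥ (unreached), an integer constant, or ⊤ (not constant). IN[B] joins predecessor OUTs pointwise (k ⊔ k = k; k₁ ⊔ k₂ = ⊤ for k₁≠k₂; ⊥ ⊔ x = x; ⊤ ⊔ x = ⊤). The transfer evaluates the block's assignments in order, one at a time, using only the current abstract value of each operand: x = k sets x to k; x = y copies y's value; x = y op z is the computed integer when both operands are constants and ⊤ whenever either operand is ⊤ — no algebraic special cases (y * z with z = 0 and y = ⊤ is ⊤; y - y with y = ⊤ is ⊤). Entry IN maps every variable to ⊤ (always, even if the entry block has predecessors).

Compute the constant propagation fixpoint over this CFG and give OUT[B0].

Per-block solution:
  B0: | IN=(all ⊤) | OUT={f:-1; rest ⊤}
  B1: | IN={f:-1; rest ⊤} | OUT={a:1, c:-3, f:-1; rest ⊤}
  B2: | IN={a:1, c:-3, f:-1; rest ⊤} | OUT={a:1, b:-3, c:-3, d:-1, f:-1; rest ⊤}
  B3: | IN={a:1, b:-3, c:-3, d:-1, f:-1; rest ⊤} | OUT={a:-3, b:-3, c:-3, d:-1, e:-6, f:-1; rest ⊤}
  B4: | IN={c:-3, f:-1; rest ⊤} | OUT={c:-3, f:5; rest ⊤}

Merge at B0 (entry node, so the boundary value (all ⊤) is joined with the incoming edge(s)): IN[B0] = (all ⊤) ⊔ OUT[B1] = {a: ⊤, b: ⊤, c: ⊤, d: ⊤, e: ⊤, f: ⊤}
Applying B0's transfer function to that IN value gives OUT[B0] (row B0 above).

Answer: {a: ⊤, b: ⊤, c: ⊤, d: ⊤, e: ⊤, f: -1}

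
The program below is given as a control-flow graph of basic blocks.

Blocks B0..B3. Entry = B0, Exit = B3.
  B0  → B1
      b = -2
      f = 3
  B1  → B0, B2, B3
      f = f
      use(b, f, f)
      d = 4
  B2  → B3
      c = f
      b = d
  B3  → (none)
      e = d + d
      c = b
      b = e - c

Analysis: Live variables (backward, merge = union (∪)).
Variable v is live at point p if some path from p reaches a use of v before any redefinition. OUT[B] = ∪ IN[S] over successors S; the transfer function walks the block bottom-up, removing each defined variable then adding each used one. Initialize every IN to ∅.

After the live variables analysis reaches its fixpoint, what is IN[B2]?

Answer: {d, f}

Derivation:
Fixpoint table:
  B0:   IN={}   OUT={b, f}
  B1:   IN={b, f}   OUT={b, d, f}
  B2:   IN={d, f}   OUT={b, d}
  B3:   IN={b, d}   OUT={}

Merge at B2: OUT[B2] = IN[B3] = {b, d}
Applying B2's transfer function to that OUT value gives IN[B2] (row B2 above).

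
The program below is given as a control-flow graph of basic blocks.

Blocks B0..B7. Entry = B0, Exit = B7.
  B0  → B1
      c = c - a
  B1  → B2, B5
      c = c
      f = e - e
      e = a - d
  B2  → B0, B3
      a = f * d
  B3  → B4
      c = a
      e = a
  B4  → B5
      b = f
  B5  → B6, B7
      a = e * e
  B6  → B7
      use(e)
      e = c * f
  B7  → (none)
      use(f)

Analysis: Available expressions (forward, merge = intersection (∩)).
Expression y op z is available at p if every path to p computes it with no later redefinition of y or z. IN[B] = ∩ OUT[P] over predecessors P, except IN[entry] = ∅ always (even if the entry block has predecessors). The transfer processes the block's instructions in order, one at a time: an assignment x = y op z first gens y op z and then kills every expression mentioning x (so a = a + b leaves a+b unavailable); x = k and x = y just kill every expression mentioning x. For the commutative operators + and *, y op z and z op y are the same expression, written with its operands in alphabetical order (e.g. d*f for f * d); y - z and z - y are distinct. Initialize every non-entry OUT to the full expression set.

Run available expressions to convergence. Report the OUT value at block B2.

Answer: {d*f}

Working:
Fixpoint table:
  B0: | IN={} | OUT={}
  B1: | IN={} | OUT={a-d}
  B2: | IN={a-d} | OUT={d*f}
  B3: | IN={d*f} | OUT={d*f}
  B4: | IN={d*f} | OUT={d*f}
  B5: | IN={} | OUT={e*e}
  B6: | IN={e*e} | OUT={c*f}
  B7: | IN={} | OUT={}

Merge at B2: IN[B2] = OUT[B1] = {a-d}
Applying B2's transfer function to that IN value gives OUT[B2] (row B2 above).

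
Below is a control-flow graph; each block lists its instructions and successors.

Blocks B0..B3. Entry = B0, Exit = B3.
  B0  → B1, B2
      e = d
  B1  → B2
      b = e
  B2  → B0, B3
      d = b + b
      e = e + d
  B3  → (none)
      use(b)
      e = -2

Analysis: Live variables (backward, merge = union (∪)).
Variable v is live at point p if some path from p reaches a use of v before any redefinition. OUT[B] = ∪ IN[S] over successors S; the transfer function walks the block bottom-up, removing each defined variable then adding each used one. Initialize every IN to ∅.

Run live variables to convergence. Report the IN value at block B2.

Per-block solution:
  B0: | IN={b, d} | OUT={b, e}
  B1: | IN={e} | OUT={b, e}
  B2: | IN={b, e} | OUT={b, d}
  B3: | IN={b} | OUT={}

Merge at B2: OUT[B2] = IN[B0] ⊔ IN[B3] = {b, d}
Applying B2's transfer function to that OUT value gives IN[B2] (row B2 above).

Answer: {b, e}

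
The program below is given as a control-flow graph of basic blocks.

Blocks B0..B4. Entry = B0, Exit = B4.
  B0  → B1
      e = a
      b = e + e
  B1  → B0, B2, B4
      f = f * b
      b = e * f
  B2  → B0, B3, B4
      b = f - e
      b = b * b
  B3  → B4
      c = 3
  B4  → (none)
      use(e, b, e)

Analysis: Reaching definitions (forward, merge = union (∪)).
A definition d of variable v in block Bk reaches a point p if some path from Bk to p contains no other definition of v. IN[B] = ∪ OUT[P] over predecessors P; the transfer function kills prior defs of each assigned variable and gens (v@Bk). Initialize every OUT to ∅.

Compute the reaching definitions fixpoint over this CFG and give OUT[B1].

Answer: {b@B1, e@B0, f@B1}

Trace:
Converged values:
  B0:  IN={b@B1, b@B2, e@B0, f@B1}  OUT={b@B0, e@B0, f@B1}
  B1:  IN={b@B0, e@B0, f@B1}  OUT={b@B1, e@B0, f@B1}
  B2:  IN={b@B1, e@B0, f@B1}  OUT={b@B2, e@B0, f@B1}
  B3:  IN={b@B2, e@B0, f@B1}  OUT={b@B2, c@B3, e@B0, f@B1}
  B4:  IN={b@B1, b@B2, c@B3, e@B0, f@B1}  OUT={b@B1, b@B2, c@B3, e@B0, f@B1}

Merge at B1: IN[B1] = OUT[B0] = {b@B0, e@B0, f@B1}
Applying B1's transfer function to that IN value gives OUT[B1] (row B1 above).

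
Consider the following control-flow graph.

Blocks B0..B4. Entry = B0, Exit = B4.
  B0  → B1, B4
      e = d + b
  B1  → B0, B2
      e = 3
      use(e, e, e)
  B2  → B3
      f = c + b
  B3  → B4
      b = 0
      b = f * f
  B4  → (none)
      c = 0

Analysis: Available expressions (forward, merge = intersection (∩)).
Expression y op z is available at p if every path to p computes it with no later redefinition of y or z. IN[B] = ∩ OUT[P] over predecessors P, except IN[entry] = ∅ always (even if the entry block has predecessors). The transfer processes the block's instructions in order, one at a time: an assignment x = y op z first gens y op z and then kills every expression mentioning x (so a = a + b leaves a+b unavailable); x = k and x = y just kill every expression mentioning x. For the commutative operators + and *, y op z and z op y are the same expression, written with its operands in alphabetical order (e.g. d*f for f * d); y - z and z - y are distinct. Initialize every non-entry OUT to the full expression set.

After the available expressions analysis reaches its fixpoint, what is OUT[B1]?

Fixpoint table:
  B0: | IN={} | OUT={b+d}
  B1: | IN={b+d} | OUT={b+d}
  B2: | IN={b+d} | OUT={b+c, b+d}
  B3: | IN={b+c, b+d} | OUT={f*f}
  B4: | IN={} | OUT={}

Merge at B1: IN[B1] = OUT[B0] = {b+d}
Applying B1's transfer function to that IN value gives OUT[B1] (row B1 above).

Answer: {b+d}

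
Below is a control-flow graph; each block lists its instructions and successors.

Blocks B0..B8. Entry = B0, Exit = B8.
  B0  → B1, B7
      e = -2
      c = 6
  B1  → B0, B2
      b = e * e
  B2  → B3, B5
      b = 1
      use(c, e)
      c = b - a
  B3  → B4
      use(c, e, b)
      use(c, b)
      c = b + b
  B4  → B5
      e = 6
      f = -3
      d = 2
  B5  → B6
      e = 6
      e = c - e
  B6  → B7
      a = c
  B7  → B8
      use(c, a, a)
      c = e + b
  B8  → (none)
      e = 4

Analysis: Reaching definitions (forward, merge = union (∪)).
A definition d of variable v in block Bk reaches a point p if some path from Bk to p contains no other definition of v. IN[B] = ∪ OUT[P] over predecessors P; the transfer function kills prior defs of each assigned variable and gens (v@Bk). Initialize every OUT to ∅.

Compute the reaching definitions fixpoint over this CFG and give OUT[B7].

Converged values:
  B0:  IN={b@B1, c@B0, e@B0}  OUT={b@B1, c@B0, e@B0}
  B1:  IN={b@B1, c@B0, e@B0}  OUT={b@B1, c@B0, e@B0}
  B2:  IN={b@B1, c@B0, e@B0}  OUT={b@B2, c@B2, e@B0}
  B3:  IN={b@B2, c@B2, e@B0}  OUT={b@B2, c@B3, e@B0}
  B4:  IN={b@B2, c@B3, e@B0}  OUT={b@B2, c@B3, d@B4, e@B4, f@B4}
  B5:  IN={b@B2, c@B2, c@B3, d@B4, e@B0, e@B4, f@B4}  OUT={b@B2, c@B2, c@B3, d@B4, e@B5, f@B4}
  B6:  IN={b@B2, c@B2, c@B3, d@B4, e@B5, f@B4}  OUT={a@B6, b@B2, c@B2, c@B3, d@B4, e@B5, f@B4}
  B7:  IN={a@B6, b@B1, b@B2, c@B0, c@B2, c@B3, d@B4, e@B0, e@B5, f@B4}  OUT={a@B6, b@B1, b@B2, c@B7, d@B4, e@B0, e@B5, f@B4}
  B8:  IN={a@B6, b@B1, b@B2, c@B7, d@B4, e@B0, e@B5, f@B4}  OUT={a@B6, b@B1, b@B2, c@B7, d@B4, e@B8, f@B4}

Merge at B7: IN[B7] = OUT[B0] ⊔ OUT[B6] = {a@B6, b@B1, b@B2, c@B0, c@B2, c@B3, d@B4, e@B0, e@B5, f@B4}
Applying B7's transfer function to that IN value gives OUT[B7] (row B7 above).

Answer: {a@B6, b@B1, b@B2, c@B7, d@B4, e@B0, e@B5, f@B4}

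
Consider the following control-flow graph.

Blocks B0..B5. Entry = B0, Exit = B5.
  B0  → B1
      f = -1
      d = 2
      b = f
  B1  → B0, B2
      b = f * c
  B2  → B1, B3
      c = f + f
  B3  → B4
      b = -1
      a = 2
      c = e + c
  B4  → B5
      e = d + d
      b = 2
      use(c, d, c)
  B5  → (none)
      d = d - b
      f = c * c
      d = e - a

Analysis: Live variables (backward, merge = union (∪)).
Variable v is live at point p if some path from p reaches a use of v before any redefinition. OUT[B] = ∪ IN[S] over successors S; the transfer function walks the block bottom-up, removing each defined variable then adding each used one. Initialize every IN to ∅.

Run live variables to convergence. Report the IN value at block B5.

Fixpoint table:
  B0: | IN={c, e} | OUT={c, d, e, f}
  B1: | IN={c, d, e, f} | OUT={c, d, e, f}
  B2: | IN={d, e, f} | OUT={c, d, e, f}
  B3: | IN={c, d, e} | OUT={a, c, d}
  B4: | IN={a, c, d} | OUT={a, b, c, d, e}
  B5: | IN={a, b, c, d, e} | OUT={}

B5 is the boundary node: OUT[B5] = {}
Applying B5's transfer function to that OUT value gives IN[B5] (row B5 above).

Answer: {a, b, c, d, e}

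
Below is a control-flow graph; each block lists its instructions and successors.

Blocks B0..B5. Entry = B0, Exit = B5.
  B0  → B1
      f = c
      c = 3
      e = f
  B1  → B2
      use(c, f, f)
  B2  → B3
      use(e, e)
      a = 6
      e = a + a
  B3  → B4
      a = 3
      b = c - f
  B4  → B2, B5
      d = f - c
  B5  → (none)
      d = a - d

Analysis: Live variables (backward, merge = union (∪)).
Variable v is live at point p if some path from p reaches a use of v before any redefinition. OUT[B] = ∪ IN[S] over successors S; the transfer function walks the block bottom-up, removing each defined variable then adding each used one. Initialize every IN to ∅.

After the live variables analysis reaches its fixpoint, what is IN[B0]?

Per-block solution:
  B0: | IN={c} | OUT={c, e, f}
  B1: | IN={c, e, f} | OUT={c, e, f}
  B2: | IN={c, e, f} | OUT={c, e, f}
  B3: | IN={c, e, f} | OUT={a, c, e, f}
  B4: | IN={a, c, e, f} | OUT={a, c, d, e, f}
  B5: | IN={a, d} | OUT={}

Merge at B0: OUT[B0] = IN[B1] = {c, e, f}
Applying B0's transfer function to that OUT value gives IN[B0] (row B0 above).

Answer: {c}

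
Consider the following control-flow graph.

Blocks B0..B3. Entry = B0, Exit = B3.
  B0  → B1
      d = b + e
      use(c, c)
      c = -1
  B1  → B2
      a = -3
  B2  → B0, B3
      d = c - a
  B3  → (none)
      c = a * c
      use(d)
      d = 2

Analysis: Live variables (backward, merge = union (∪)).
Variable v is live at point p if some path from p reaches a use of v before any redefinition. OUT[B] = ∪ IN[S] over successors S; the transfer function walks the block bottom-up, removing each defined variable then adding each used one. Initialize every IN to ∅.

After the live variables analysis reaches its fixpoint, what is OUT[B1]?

Answer: {a, b, c, e}

Trace:
Converged values:
  B0:   IN={b, c, e}   OUT={b, c, e}
  B1:   IN={b, c, e}   OUT={a, b, c, e}
  B2:   IN={a, b, c, e}   OUT={a, b, c, d, e}
  B3:   IN={a, c, d}   OUT={}

Merge at B1: OUT[B1] = IN[B2] = {a, b, c, e}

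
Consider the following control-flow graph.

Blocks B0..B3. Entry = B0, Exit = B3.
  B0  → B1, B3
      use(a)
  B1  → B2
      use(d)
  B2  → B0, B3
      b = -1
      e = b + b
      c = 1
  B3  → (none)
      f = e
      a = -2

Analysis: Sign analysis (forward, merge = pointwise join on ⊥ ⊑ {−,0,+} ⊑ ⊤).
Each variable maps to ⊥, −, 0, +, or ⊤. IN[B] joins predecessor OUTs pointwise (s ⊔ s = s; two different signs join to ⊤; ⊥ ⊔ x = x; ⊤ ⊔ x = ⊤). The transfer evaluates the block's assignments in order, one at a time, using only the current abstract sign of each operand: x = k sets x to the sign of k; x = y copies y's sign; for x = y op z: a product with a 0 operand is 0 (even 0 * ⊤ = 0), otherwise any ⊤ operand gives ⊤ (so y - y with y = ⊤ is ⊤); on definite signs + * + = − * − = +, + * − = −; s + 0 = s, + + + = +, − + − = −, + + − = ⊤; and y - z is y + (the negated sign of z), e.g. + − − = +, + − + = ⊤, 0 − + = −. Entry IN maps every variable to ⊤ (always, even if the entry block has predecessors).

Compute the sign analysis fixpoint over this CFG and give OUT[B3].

Answer: {a: -, b: ⊤, c: ⊤, d: ⊤, e: ⊤, f: ⊤}

Derivation:
Fixpoint table:
  B0:  IN=(all ⊤)  OUT=(all ⊤)
  B1:  IN=(all ⊤)  OUT=(all ⊤)
  B2:  IN=(all ⊤)  OUT={b:-, c:+, e:-; rest ⊤}
  B3:  IN=(all ⊤)  OUT={a:-; rest ⊤}

Merge at B3: IN[B3] = OUT[B0] ⊔ OUT[B2] = {a: ⊤, b: ⊤, c: ⊤, d: ⊤, e: ⊤, f: ⊤}
Applying B3's transfer function to that IN value gives OUT[B3] (row B3 above).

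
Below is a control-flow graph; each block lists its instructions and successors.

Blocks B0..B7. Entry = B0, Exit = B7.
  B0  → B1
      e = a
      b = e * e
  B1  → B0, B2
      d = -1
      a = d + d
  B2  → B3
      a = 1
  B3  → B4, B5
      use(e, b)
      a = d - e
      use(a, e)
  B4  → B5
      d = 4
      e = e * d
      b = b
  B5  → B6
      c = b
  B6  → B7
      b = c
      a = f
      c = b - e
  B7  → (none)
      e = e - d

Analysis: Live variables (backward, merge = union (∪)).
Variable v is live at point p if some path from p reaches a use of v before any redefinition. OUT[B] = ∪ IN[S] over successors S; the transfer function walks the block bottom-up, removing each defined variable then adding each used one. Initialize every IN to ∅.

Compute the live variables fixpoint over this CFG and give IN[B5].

Converged values:
  B0: | IN={a, f} | OUT={b, e, f}
  B1: | IN={b, e, f} | OUT={a, b, d, e, f}
  B2: | IN={b, d, e, f} | OUT={b, d, e, f}
  B3: | IN={b, d, e, f} | OUT={b, d, e, f}
  B4: | IN={b, e, f} | OUT={b, d, e, f}
  B5: | IN={b, d, e, f} | OUT={c, d, e, f}
  B6: | IN={c, d, e, f} | OUT={d, e}
  B7: | IN={d, e} | OUT={}

Merge at B5: OUT[B5] = IN[B6] = {c, d, e, f}
Applying B5's transfer function to that OUT value gives IN[B5] (row B5 above).

Answer: {b, d, e, f}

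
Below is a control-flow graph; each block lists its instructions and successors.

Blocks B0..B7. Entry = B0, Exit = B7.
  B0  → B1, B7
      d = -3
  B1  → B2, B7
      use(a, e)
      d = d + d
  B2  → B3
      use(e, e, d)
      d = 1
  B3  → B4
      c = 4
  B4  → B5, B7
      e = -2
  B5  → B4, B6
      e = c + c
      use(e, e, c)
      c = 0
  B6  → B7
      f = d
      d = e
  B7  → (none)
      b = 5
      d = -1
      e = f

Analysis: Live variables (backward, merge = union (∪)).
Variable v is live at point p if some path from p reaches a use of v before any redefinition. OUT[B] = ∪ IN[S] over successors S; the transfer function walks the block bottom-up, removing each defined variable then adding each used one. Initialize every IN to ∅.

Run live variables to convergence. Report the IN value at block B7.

Answer: {f}

Derivation:
Converged values:
  B0:  IN={a, e, f}  OUT={a, d, e, f}
  B1:  IN={a, d, e, f}  OUT={d, e, f}
  B2:  IN={d, e, f}  OUT={d, f}
  B3:  IN={d, f}  OUT={c, d, f}
  B4:  IN={c, d, f}  OUT={c, d, f}
  B5:  IN={c, d, f}  OUT={c, d, e, f}
  B6:  IN={d, e}  OUT={f}
  B7:  IN={f}  OUT={}

B7 is the boundary node: OUT[B7] = {}
Applying B7's transfer function to that OUT value gives IN[B7] (row B7 above).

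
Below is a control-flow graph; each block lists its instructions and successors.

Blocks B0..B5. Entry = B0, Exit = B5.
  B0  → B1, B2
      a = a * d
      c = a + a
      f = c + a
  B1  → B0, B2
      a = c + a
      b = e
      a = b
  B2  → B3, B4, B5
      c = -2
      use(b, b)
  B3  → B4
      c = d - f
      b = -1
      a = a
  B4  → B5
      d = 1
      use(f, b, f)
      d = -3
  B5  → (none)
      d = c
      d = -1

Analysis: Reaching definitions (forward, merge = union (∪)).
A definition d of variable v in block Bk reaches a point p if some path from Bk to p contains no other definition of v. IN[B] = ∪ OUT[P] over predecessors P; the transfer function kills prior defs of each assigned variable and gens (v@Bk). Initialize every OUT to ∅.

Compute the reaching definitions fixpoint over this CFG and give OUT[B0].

Converged values:
  B0: | IN={a@B1, b@B1, c@B0, f@B0} | OUT={a@B0, b@B1, c@B0, f@B0}
  B1: | IN={a@B0, b@B1, c@B0, f@B0} | OUT={a@B1, b@B1, c@B0, f@B0}
  B2: | IN={a@B0, a@B1, b@B1, c@B0, f@B0} | OUT={a@B0, a@B1, b@B1, c@B2, f@B0}
  B3: | IN={a@B0, a@B1, b@B1, c@B2, f@B0} | OUT={a@B3, b@B3, c@B3, f@B0}
  B4: | IN={a@B0, a@B1, a@B3, b@B1, b@B3, c@B2, c@B3, f@B0} | OUT={a@B0, a@B1, a@B3, b@B1, b@B3, c@B2, c@B3, d@B4, f@B0}
  B5: | IN={a@B0, a@B1, a@B3, b@B1, b@B3, c@B2, c@B3, d@B4, f@B0} | OUT={a@B0, a@B1, a@B3, b@B1, b@B3, c@B2, c@B3, d@B5, f@B0}

Merge at B0 (entry node, so the boundary value {} is joined with the incoming edge(s)): IN[B0] = {} ⊔ OUT[B1] = {a@B1, b@B1, c@B0, f@B0}
Applying B0's transfer function to that IN value gives OUT[B0] (row B0 above).

Answer: {a@B0, b@B1, c@B0, f@B0}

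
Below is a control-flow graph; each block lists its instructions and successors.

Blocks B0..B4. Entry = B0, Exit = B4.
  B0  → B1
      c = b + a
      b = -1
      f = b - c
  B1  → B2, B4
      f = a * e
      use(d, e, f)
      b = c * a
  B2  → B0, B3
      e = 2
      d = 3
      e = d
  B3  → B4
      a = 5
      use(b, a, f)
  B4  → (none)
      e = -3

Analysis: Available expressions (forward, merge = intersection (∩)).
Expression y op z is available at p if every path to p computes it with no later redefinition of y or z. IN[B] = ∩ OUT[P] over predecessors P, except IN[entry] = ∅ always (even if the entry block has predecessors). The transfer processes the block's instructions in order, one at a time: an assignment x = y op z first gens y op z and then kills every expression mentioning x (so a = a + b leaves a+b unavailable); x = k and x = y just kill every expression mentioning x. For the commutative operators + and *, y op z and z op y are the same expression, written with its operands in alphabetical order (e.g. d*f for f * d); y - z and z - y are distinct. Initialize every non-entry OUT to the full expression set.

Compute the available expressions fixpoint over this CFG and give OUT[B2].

Answer: {a*c}

Derivation:
Per-block solution:
  B0:  IN={}  OUT={b-c}
  B1:  IN={b-c}  OUT={a*c, a*e}
  B2:  IN={a*c, a*e}  OUT={a*c}
  B3:  IN={a*c}  OUT={}
  B4:  IN={}  OUT={}

Merge at B2: IN[B2] = OUT[B1] = {a*c, a*e}
Applying B2's transfer function to that IN value gives OUT[B2] (row B2 above).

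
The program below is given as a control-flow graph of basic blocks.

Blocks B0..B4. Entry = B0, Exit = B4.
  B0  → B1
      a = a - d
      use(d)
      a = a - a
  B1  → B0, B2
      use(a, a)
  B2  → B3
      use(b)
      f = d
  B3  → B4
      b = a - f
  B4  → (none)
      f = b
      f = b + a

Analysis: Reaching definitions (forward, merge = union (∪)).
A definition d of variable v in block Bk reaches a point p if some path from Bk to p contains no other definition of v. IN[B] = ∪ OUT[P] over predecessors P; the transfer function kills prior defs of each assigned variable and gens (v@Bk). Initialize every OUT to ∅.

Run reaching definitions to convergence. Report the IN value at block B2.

Per-block solution:
  B0:   IN={a@B0}   OUT={a@B0}
  B1:   IN={a@B0}   OUT={a@B0}
  B2:   IN={a@B0}   OUT={a@B0, f@B2}
  B3:   IN={a@B0, f@B2}   OUT={a@B0, b@B3, f@B2}
  B4:   IN={a@B0, b@B3, f@B2}   OUT={a@B0, b@B3, f@B4}

Merge at B2: IN[B2] = OUT[B1] = {a@B0}

Answer: {a@B0}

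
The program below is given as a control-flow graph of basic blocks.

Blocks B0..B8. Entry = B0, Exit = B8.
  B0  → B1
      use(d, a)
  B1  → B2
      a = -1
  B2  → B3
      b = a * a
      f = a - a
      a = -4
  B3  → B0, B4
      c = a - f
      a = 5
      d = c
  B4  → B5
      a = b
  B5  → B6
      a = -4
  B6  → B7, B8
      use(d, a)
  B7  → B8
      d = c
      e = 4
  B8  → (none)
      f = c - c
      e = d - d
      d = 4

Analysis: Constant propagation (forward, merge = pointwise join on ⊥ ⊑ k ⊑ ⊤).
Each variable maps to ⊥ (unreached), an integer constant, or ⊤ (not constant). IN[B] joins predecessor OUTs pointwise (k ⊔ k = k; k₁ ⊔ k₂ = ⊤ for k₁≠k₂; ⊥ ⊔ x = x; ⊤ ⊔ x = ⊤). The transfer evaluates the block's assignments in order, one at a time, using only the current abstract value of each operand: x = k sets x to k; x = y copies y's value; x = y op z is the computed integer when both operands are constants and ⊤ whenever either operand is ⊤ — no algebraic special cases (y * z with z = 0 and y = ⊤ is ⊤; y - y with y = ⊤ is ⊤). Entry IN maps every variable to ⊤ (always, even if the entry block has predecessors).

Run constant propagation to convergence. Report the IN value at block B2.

Answer: {a: -1, b: ⊤, c: ⊤, d: ⊤, e: ⊤, f: ⊤}

Trace:
Fixpoint table:
  B0:   IN=(all ⊤)   OUT=(all ⊤)
  B1:   IN=(all ⊤)   OUT={a:-1; rest ⊤}
  B2:   IN={a:-1; rest ⊤}   OUT={a:-4, b:1, f:0; rest ⊤}
  B3:   IN={a:-4, b:1, f:0; rest ⊤}   OUT={a:5, b:1, c:-4, d:-4, f:0; rest ⊤}
  B4:   IN={a:5, b:1, c:-4, d:-4, f:0; rest ⊤}   OUT={a:1, b:1, c:-4, d:-4, f:0; rest ⊤}
  B5:   IN={a:1, b:1, c:-4, d:-4, f:0; rest ⊤}   OUT={a:-4, b:1, c:-4, d:-4, f:0; rest ⊤}
  B6:   IN={a:-4, b:1, c:-4, d:-4, f:0; rest ⊤}   OUT={a:-4, b:1, c:-4, d:-4, f:0; rest ⊤}
  B7:   IN={a:-4, b:1, c:-4, d:-4, f:0; rest ⊤}   OUT={a:-4, b:1, c:-4, d:-4, e:4, f:0; rest ⊤}
  B8:   IN={a:-4, b:1, c:-4, d:-4, f:0; rest ⊤}   OUT={a:-4, b:1, c:-4, d:4, e:0, f:0; rest ⊤}

Merge at B2: IN[B2] = OUT[B1] = {a: -1, b: ⊤, c: ⊤, d: ⊤, e: ⊤, f: ⊤}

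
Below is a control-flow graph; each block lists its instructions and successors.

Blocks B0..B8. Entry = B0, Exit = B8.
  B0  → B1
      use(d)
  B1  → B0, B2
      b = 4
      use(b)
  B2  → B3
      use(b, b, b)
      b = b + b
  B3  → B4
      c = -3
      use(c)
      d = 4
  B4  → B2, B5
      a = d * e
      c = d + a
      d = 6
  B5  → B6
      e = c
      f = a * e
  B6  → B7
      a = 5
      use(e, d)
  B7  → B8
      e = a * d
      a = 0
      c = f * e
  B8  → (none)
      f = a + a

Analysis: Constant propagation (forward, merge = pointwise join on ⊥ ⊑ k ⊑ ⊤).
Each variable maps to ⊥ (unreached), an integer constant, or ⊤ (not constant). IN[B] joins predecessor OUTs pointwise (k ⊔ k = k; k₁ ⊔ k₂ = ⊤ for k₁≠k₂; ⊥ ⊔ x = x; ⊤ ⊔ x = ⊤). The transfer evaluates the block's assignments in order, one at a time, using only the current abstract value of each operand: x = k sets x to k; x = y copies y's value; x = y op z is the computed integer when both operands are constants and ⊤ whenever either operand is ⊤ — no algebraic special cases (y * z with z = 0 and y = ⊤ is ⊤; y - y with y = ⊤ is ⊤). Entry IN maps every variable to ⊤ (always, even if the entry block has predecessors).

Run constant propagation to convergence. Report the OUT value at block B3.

Answer: {a: ⊤, b: ⊤, c: -3, d: 4, e: ⊤, f: ⊤}

Working:
Per-block solution:
  B0:   IN=(all ⊤)   OUT=(all ⊤)
  B1:   IN=(all ⊤)   OUT={b:4; rest ⊤}
  B2:   IN=(all ⊤)   OUT=(all ⊤)
  B3:   IN=(all ⊤)   OUT={c:-3, d:4; rest ⊤}
  B4:   IN={c:-3, d:4; rest ⊤}   OUT={d:6; rest ⊤}
  B5:   IN={d:6; rest ⊤}   OUT={d:6; rest ⊤}
  B6:   IN={d:6; rest ⊤}   OUT={a:5, d:6; rest ⊤}
  B7:   IN={a:5, d:6; rest ⊤}   OUT={a:0, d:6, e:30; rest ⊤}
  B8:   IN={a:0, d:6, e:30; rest ⊤}   OUT={a:0, d:6, e:30, f:0; rest ⊤}

Merge at B3: IN[B3] = OUT[B2] = {a: ⊤, b: ⊤, c: ⊤, d: ⊤, e: ⊤, f: ⊤}
Applying B3's transfer function to that IN value gives OUT[B3] (row B3 above).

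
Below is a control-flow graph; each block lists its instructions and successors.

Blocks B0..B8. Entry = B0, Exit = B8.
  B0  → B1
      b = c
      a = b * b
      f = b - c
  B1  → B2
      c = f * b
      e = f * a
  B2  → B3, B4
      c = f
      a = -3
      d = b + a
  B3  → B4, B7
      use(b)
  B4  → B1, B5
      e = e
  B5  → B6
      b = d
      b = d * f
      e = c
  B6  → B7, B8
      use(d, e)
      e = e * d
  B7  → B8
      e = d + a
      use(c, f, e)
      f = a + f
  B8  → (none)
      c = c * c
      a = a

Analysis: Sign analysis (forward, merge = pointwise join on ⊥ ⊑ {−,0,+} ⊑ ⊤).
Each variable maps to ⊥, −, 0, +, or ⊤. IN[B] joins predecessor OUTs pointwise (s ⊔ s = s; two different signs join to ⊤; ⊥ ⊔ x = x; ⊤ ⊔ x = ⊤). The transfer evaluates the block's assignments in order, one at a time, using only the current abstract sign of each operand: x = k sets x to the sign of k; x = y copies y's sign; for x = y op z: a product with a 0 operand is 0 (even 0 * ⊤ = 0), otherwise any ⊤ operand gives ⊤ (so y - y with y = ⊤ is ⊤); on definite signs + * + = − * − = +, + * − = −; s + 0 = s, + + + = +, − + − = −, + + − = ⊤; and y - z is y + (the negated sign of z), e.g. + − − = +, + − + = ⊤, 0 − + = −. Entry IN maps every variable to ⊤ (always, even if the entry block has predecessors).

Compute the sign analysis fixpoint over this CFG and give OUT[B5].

Fixpoint table:
  B0: | IN=(all ⊤) | OUT=(all ⊤)
  B1: | IN=(all ⊤) | OUT=(all ⊤)
  B2: | IN=(all ⊤) | OUT={a:-; rest ⊤}
  B3: | IN={a:-; rest ⊤} | OUT={a:-; rest ⊤}
  B4: | IN={a:-; rest ⊤} | OUT={a:-; rest ⊤}
  B5: | IN={a:-; rest ⊤} | OUT={a:-; rest ⊤}
  B6: | IN={a:-; rest ⊤} | OUT={a:-; rest ⊤}
  B7: | IN={a:-; rest ⊤} | OUT={a:-; rest ⊤}
  B8: | IN={a:-; rest ⊤} | OUT={a:-; rest ⊤}

Merge at B5: IN[B5] = OUT[B4] = {a: -, b: ⊤, c: ⊤, d: ⊤, e: ⊤, f: ⊤}
Applying B5's transfer function to that IN value gives OUT[B5] (row B5 above).

Answer: {a: -, b: ⊤, c: ⊤, d: ⊤, e: ⊤, f: ⊤}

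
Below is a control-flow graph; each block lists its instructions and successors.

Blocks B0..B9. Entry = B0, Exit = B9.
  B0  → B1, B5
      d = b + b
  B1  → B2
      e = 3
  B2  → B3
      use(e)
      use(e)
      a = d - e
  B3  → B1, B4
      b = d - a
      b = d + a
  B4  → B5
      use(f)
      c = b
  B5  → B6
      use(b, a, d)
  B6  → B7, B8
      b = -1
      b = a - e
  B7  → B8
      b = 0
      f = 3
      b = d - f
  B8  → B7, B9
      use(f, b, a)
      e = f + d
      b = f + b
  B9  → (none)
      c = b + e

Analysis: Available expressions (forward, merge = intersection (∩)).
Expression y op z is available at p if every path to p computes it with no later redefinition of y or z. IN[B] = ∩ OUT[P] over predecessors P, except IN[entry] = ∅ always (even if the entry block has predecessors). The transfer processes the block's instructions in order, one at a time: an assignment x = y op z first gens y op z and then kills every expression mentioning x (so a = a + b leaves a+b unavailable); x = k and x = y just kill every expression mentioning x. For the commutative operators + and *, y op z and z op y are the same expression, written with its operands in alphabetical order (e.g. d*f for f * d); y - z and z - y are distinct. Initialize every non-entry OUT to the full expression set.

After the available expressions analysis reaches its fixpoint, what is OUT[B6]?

Converged values:
  B0:   IN={}   OUT={b+b}
  B1:   IN={}   OUT={}
  B2:   IN={}   OUT={d-e}
  B3:   IN={d-e}   OUT={a+d, d-a, d-e}
  B4:   IN={a+d, d-a, d-e}   OUT={a+d, d-a, d-e}
  B5:   IN={}   OUT={}
  B6:   IN={}   OUT={a-e}
  B7:   IN={}   OUT={d-f}
  B8:   IN={}   OUT={d+f}
  B9:   IN={d+f}   OUT={b+e, d+f}

Merge at B6: IN[B6] = OUT[B5] = {}
Applying B6's transfer function to that IN value gives OUT[B6] (row B6 above).

Answer: {a-e}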